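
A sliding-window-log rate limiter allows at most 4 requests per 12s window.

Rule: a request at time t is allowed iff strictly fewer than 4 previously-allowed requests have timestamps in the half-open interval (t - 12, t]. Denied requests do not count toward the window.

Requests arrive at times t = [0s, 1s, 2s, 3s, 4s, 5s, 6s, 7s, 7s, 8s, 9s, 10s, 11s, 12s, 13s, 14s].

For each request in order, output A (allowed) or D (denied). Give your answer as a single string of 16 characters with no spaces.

Tracking allowed requests in the window:
  req#1 t=0s: ALLOW
  req#2 t=1s: ALLOW
  req#3 t=2s: ALLOW
  req#4 t=3s: ALLOW
  req#5 t=4s: DENY
  req#6 t=5s: DENY
  req#7 t=6s: DENY
  req#8 t=7s: DENY
  req#9 t=7s: DENY
  req#10 t=8s: DENY
  req#11 t=9s: DENY
  req#12 t=10s: DENY
  req#13 t=11s: DENY
  req#14 t=12s: ALLOW
  req#15 t=13s: ALLOW
  req#16 t=14s: ALLOW

Answer: AAAADDDDDDDDDAAA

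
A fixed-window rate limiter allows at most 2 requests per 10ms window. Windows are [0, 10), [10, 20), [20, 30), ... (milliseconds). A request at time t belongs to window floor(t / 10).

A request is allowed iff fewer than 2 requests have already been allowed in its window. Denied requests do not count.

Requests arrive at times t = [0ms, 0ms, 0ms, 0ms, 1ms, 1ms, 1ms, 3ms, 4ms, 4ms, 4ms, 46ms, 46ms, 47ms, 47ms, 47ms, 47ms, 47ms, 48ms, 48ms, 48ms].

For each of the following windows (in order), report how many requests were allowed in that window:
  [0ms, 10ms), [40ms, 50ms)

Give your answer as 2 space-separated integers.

Processing requests:
  req#1 t=0ms (window 0): ALLOW
  req#2 t=0ms (window 0): ALLOW
  req#3 t=0ms (window 0): DENY
  req#4 t=0ms (window 0): DENY
  req#5 t=1ms (window 0): DENY
  req#6 t=1ms (window 0): DENY
  req#7 t=1ms (window 0): DENY
  req#8 t=3ms (window 0): DENY
  req#9 t=4ms (window 0): DENY
  req#10 t=4ms (window 0): DENY
  req#11 t=4ms (window 0): DENY
  req#12 t=46ms (window 4): ALLOW
  req#13 t=46ms (window 4): ALLOW
  req#14 t=47ms (window 4): DENY
  req#15 t=47ms (window 4): DENY
  req#16 t=47ms (window 4): DENY
  req#17 t=47ms (window 4): DENY
  req#18 t=47ms (window 4): DENY
  req#19 t=48ms (window 4): DENY
  req#20 t=48ms (window 4): DENY
  req#21 t=48ms (window 4): DENY

Allowed counts by window: 2 2

Answer: 2 2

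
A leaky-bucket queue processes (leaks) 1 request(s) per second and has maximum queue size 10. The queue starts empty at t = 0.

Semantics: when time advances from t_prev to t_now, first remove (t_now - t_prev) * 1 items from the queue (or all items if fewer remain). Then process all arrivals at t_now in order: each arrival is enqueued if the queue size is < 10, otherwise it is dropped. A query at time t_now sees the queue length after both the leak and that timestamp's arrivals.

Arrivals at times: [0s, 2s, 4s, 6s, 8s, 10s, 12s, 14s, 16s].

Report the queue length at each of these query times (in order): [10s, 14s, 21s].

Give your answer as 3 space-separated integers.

Queue lengths at query times:
  query t=10s: backlog = 1
  query t=14s: backlog = 1
  query t=21s: backlog = 0

Answer: 1 1 0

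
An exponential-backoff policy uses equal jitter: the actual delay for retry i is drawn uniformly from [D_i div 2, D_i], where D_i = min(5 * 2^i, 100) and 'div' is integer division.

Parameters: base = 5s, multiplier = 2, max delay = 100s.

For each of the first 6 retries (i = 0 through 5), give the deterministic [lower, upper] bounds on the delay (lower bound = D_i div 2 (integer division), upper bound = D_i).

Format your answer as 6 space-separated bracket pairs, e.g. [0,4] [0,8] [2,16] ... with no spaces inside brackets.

Computing bounds per retry:
  i=0: D_i=min(5*2^0,100)=5, bounds=[2,5]
  i=1: D_i=min(5*2^1,100)=10, bounds=[5,10]
  i=2: D_i=min(5*2^2,100)=20, bounds=[10,20]
  i=3: D_i=min(5*2^3,100)=40, bounds=[20,40]
  i=4: D_i=min(5*2^4,100)=80, bounds=[40,80]
  i=5: D_i=min(5*2^5,100)=100, bounds=[50,100]

Answer: [2,5] [5,10] [10,20] [20,40] [40,80] [50,100]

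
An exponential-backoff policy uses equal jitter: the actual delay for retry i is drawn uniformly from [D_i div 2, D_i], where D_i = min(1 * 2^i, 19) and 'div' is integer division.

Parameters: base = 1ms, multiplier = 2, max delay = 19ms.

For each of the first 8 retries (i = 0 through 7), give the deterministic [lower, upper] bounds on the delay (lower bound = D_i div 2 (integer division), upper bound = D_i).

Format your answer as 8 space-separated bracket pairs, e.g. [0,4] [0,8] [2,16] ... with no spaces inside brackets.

Answer: [0,1] [1,2] [2,4] [4,8] [8,16] [9,19] [9,19] [9,19]

Derivation:
Computing bounds per retry:
  i=0: D_i=min(1*2^0,19)=1, bounds=[0,1]
  i=1: D_i=min(1*2^1,19)=2, bounds=[1,2]
  i=2: D_i=min(1*2^2,19)=4, bounds=[2,4]
  i=3: D_i=min(1*2^3,19)=8, bounds=[4,8]
  i=4: D_i=min(1*2^4,19)=16, bounds=[8,16]
  i=5: D_i=min(1*2^5,19)=19, bounds=[9,19]
  i=6: D_i=min(1*2^6,19)=19, bounds=[9,19]
  i=7: D_i=min(1*2^7,19)=19, bounds=[9,19]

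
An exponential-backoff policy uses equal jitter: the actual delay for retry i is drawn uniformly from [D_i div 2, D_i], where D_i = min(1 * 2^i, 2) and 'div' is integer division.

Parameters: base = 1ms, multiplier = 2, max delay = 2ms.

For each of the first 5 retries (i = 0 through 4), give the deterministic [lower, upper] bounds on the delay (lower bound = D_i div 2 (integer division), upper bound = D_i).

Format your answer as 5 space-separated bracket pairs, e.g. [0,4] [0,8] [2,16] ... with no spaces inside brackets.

Computing bounds per retry:
  i=0: D_i=min(1*2^0,2)=1, bounds=[0,1]
  i=1: D_i=min(1*2^1,2)=2, bounds=[1,2]
  i=2: D_i=min(1*2^2,2)=2, bounds=[1,2]
  i=3: D_i=min(1*2^3,2)=2, bounds=[1,2]
  i=4: D_i=min(1*2^4,2)=2, bounds=[1,2]

Answer: [0,1] [1,2] [1,2] [1,2] [1,2]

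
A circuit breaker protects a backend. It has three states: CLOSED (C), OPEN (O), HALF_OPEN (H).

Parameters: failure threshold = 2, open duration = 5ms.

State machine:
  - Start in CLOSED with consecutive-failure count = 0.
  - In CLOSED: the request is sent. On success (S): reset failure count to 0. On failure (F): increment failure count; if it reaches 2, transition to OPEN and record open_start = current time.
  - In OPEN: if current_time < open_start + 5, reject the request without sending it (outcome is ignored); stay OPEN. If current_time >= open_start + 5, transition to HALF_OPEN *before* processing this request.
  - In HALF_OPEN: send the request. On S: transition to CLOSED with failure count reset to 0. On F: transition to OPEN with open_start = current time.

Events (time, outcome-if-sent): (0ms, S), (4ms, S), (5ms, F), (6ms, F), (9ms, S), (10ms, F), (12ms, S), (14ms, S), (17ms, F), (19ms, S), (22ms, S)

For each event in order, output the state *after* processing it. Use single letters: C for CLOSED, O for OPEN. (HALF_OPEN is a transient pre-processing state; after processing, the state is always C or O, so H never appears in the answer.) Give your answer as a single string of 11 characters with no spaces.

State after each event:
  event#1 t=0ms outcome=S: state=CLOSED
  event#2 t=4ms outcome=S: state=CLOSED
  event#3 t=5ms outcome=F: state=CLOSED
  event#4 t=6ms outcome=F: state=OPEN
  event#5 t=9ms outcome=S: state=OPEN
  event#6 t=10ms outcome=F: state=OPEN
  event#7 t=12ms outcome=S: state=CLOSED
  event#8 t=14ms outcome=S: state=CLOSED
  event#9 t=17ms outcome=F: state=CLOSED
  event#10 t=19ms outcome=S: state=CLOSED
  event#11 t=22ms outcome=S: state=CLOSED

Answer: CCCOOOCCCCC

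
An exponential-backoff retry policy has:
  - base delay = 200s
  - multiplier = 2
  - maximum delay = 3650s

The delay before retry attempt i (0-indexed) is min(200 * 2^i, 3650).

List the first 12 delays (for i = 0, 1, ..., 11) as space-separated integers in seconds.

Computing each delay:
  i=0: min(200*2^0, 3650) = 200
  i=1: min(200*2^1, 3650) = 400
  i=2: min(200*2^2, 3650) = 800
  i=3: min(200*2^3, 3650) = 1600
  i=4: min(200*2^4, 3650) = 3200
  i=5: min(200*2^5, 3650) = 3650
  i=6: min(200*2^6, 3650) = 3650
  i=7: min(200*2^7, 3650) = 3650
  i=8: min(200*2^8, 3650) = 3650
  i=9: min(200*2^9, 3650) = 3650
  i=10: min(200*2^10, 3650) = 3650
  i=11: min(200*2^11, 3650) = 3650

Answer: 200 400 800 1600 3200 3650 3650 3650 3650 3650 3650 3650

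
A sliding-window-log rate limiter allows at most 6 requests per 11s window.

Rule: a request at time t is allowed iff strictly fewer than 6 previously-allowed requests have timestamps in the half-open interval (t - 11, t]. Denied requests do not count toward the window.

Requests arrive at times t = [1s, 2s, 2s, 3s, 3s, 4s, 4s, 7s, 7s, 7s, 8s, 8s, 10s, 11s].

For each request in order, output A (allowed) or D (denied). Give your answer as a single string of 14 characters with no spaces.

Tracking allowed requests in the window:
  req#1 t=1s: ALLOW
  req#2 t=2s: ALLOW
  req#3 t=2s: ALLOW
  req#4 t=3s: ALLOW
  req#5 t=3s: ALLOW
  req#6 t=4s: ALLOW
  req#7 t=4s: DENY
  req#8 t=7s: DENY
  req#9 t=7s: DENY
  req#10 t=7s: DENY
  req#11 t=8s: DENY
  req#12 t=8s: DENY
  req#13 t=10s: DENY
  req#14 t=11s: DENY

Answer: AAAAAADDDDDDDD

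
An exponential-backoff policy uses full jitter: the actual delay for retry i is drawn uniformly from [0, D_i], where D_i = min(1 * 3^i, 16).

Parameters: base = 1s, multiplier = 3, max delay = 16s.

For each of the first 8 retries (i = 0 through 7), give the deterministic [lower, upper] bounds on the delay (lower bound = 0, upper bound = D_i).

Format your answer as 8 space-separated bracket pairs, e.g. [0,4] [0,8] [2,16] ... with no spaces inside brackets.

Computing bounds per retry:
  i=0: D_i=min(1*3^0,16)=1, bounds=[0,1]
  i=1: D_i=min(1*3^1,16)=3, bounds=[0,3]
  i=2: D_i=min(1*3^2,16)=9, bounds=[0,9]
  i=3: D_i=min(1*3^3,16)=16, bounds=[0,16]
  i=4: D_i=min(1*3^4,16)=16, bounds=[0,16]
  i=5: D_i=min(1*3^5,16)=16, bounds=[0,16]
  i=6: D_i=min(1*3^6,16)=16, bounds=[0,16]
  i=7: D_i=min(1*3^7,16)=16, bounds=[0,16]

Answer: [0,1] [0,3] [0,9] [0,16] [0,16] [0,16] [0,16] [0,16]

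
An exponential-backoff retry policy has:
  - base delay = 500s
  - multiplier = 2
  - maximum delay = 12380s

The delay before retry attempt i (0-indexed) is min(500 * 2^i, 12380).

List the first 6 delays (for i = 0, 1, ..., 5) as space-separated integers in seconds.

Answer: 500 1000 2000 4000 8000 12380

Derivation:
Computing each delay:
  i=0: min(500*2^0, 12380) = 500
  i=1: min(500*2^1, 12380) = 1000
  i=2: min(500*2^2, 12380) = 2000
  i=3: min(500*2^3, 12380) = 4000
  i=4: min(500*2^4, 12380) = 8000
  i=5: min(500*2^5, 12380) = 12380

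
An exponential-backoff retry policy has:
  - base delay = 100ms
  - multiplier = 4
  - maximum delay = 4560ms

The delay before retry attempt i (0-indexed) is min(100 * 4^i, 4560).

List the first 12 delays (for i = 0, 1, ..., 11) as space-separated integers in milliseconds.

Answer: 100 400 1600 4560 4560 4560 4560 4560 4560 4560 4560 4560

Derivation:
Computing each delay:
  i=0: min(100*4^0, 4560) = 100
  i=1: min(100*4^1, 4560) = 400
  i=2: min(100*4^2, 4560) = 1600
  i=3: min(100*4^3, 4560) = 4560
  i=4: min(100*4^4, 4560) = 4560
  i=5: min(100*4^5, 4560) = 4560
  i=6: min(100*4^6, 4560) = 4560
  i=7: min(100*4^7, 4560) = 4560
  i=8: min(100*4^8, 4560) = 4560
  i=9: min(100*4^9, 4560) = 4560
  i=10: min(100*4^10, 4560) = 4560
  i=11: min(100*4^11, 4560) = 4560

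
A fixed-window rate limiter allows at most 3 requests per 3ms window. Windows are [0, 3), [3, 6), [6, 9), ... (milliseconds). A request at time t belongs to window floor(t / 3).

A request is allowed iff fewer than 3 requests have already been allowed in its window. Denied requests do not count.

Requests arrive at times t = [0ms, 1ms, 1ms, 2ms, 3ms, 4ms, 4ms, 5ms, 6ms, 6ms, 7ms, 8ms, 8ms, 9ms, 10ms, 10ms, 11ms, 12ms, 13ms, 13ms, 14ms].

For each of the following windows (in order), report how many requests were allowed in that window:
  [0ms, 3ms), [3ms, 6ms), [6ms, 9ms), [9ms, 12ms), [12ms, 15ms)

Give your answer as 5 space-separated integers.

Answer: 3 3 3 3 3

Derivation:
Processing requests:
  req#1 t=0ms (window 0): ALLOW
  req#2 t=1ms (window 0): ALLOW
  req#3 t=1ms (window 0): ALLOW
  req#4 t=2ms (window 0): DENY
  req#5 t=3ms (window 1): ALLOW
  req#6 t=4ms (window 1): ALLOW
  req#7 t=4ms (window 1): ALLOW
  req#8 t=5ms (window 1): DENY
  req#9 t=6ms (window 2): ALLOW
  req#10 t=6ms (window 2): ALLOW
  req#11 t=7ms (window 2): ALLOW
  req#12 t=8ms (window 2): DENY
  req#13 t=8ms (window 2): DENY
  req#14 t=9ms (window 3): ALLOW
  req#15 t=10ms (window 3): ALLOW
  req#16 t=10ms (window 3): ALLOW
  req#17 t=11ms (window 3): DENY
  req#18 t=12ms (window 4): ALLOW
  req#19 t=13ms (window 4): ALLOW
  req#20 t=13ms (window 4): ALLOW
  req#21 t=14ms (window 4): DENY

Allowed counts by window: 3 3 3 3 3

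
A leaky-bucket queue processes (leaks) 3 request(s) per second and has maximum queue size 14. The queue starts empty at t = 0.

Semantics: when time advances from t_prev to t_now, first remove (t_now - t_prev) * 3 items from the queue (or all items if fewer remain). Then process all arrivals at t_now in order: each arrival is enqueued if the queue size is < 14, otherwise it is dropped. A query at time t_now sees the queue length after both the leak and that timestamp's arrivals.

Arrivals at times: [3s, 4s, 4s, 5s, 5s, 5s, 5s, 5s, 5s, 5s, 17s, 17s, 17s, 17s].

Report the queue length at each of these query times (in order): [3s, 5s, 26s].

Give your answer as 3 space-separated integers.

Queue lengths at query times:
  query t=3s: backlog = 1
  query t=5s: backlog = 7
  query t=26s: backlog = 0

Answer: 1 7 0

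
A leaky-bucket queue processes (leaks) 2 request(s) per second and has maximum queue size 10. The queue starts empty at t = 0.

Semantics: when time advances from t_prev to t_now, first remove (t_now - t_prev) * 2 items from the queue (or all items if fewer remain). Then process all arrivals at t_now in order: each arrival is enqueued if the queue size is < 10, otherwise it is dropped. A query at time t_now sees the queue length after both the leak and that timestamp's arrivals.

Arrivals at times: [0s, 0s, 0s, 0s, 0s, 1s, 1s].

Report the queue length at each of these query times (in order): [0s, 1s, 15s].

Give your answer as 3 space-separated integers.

Queue lengths at query times:
  query t=0s: backlog = 5
  query t=1s: backlog = 5
  query t=15s: backlog = 0

Answer: 5 5 0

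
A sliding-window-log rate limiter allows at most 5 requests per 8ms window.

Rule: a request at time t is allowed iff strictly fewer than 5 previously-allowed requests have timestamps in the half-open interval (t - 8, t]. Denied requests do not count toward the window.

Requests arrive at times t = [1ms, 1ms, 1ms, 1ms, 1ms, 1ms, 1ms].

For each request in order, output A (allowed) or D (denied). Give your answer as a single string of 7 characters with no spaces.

Answer: AAAAADD

Derivation:
Tracking allowed requests in the window:
  req#1 t=1ms: ALLOW
  req#2 t=1ms: ALLOW
  req#3 t=1ms: ALLOW
  req#4 t=1ms: ALLOW
  req#5 t=1ms: ALLOW
  req#6 t=1ms: DENY
  req#7 t=1ms: DENY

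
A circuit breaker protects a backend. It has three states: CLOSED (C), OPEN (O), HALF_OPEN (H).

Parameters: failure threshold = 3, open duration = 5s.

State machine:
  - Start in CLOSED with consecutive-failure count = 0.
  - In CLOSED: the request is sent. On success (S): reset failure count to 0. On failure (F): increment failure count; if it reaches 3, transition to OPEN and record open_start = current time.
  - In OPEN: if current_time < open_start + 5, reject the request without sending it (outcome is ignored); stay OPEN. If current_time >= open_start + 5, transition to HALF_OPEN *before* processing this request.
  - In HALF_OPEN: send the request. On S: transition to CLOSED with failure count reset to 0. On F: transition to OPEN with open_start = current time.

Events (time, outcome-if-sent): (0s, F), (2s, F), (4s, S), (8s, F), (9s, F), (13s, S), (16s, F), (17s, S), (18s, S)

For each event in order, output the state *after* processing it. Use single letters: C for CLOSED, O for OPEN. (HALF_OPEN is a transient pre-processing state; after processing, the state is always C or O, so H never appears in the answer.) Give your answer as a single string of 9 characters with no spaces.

State after each event:
  event#1 t=0s outcome=F: state=CLOSED
  event#2 t=2s outcome=F: state=CLOSED
  event#3 t=4s outcome=S: state=CLOSED
  event#4 t=8s outcome=F: state=CLOSED
  event#5 t=9s outcome=F: state=CLOSED
  event#6 t=13s outcome=S: state=CLOSED
  event#7 t=16s outcome=F: state=CLOSED
  event#8 t=17s outcome=S: state=CLOSED
  event#9 t=18s outcome=S: state=CLOSED

Answer: CCCCCCCCC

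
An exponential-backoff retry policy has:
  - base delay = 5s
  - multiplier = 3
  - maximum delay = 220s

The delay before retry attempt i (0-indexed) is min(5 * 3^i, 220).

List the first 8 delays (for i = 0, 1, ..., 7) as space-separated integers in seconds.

Answer: 5 15 45 135 220 220 220 220

Derivation:
Computing each delay:
  i=0: min(5*3^0, 220) = 5
  i=1: min(5*3^1, 220) = 15
  i=2: min(5*3^2, 220) = 45
  i=3: min(5*3^3, 220) = 135
  i=4: min(5*3^4, 220) = 220
  i=5: min(5*3^5, 220) = 220
  i=6: min(5*3^6, 220) = 220
  i=7: min(5*3^7, 220) = 220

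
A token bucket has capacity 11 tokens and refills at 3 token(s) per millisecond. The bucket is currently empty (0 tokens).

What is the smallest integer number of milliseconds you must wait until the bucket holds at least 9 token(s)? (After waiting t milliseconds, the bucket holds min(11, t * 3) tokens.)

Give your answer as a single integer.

Answer: 3

Derivation:
Need t * 3 >= 9, so t >= 9/3.
Smallest integer t = ceil(9/3) = 3.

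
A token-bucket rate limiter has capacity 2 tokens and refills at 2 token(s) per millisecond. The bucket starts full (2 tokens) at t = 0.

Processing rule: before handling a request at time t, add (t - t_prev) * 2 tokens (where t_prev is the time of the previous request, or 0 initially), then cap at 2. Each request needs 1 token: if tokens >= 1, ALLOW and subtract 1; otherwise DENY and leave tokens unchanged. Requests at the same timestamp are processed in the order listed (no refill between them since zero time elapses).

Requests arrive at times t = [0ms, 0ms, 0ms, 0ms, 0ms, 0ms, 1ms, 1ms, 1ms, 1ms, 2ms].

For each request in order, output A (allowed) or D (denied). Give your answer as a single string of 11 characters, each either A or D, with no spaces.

Answer: AADDDDAADDA

Derivation:
Simulating step by step:
  req#1 t=0ms: ALLOW
  req#2 t=0ms: ALLOW
  req#3 t=0ms: DENY
  req#4 t=0ms: DENY
  req#5 t=0ms: DENY
  req#6 t=0ms: DENY
  req#7 t=1ms: ALLOW
  req#8 t=1ms: ALLOW
  req#9 t=1ms: DENY
  req#10 t=1ms: DENY
  req#11 t=2ms: ALLOW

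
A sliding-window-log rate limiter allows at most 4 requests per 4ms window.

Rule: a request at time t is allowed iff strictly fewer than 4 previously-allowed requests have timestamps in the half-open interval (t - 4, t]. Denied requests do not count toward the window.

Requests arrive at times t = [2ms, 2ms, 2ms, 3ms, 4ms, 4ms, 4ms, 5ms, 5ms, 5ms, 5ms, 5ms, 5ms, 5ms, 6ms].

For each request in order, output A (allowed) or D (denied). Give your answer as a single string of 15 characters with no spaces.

Answer: AAAADDDDDDDDDDA

Derivation:
Tracking allowed requests in the window:
  req#1 t=2ms: ALLOW
  req#2 t=2ms: ALLOW
  req#3 t=2ms: ALLOW
  req#4 t=3ms: ALLOW
  req#5 t=4ms: DENY
  req#6 t=4ms: DENY
  req#7 t=4ms: DENY
  req#8 t=5ms: DENY
  req#9 t=5ms: DENY
  req#10 t=5ms: DENY
  req#11 t=5ms: DENY
  req#12 t=5ms: DENY
  req#13 t=5ms: DENY
  req#14 t=5ms: DENY
  req#15 t=6ms: ALLOW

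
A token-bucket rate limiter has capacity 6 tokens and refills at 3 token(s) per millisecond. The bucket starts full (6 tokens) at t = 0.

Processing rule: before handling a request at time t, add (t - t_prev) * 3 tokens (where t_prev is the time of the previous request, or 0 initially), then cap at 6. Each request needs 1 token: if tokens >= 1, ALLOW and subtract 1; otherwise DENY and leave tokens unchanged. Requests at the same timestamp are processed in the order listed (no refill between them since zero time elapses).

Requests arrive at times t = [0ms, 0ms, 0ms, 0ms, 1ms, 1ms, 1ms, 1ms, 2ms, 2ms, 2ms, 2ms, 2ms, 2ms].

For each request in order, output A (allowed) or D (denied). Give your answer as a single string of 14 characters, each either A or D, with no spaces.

Answer: AAAAAAAAAAAADD

Derivation:
Simulating step by step:
  req#1 t=0ms: ALLOW
  req#2 t=0ms: ALLOW
  req#3 t=0ms: ALLOW
  req#4 t=0ms: ALLOW
  req#5 t=1ms: ALLOW
  req#6 t=1ms: ALLOW
  req#7 t=1ms: ALLOW
  req#8 t=1ms: ALLOW
  req#9 t=2ms: ALLOW
  req#10 t=2ms: ALLOW
  req#11 t=2ms: ALLOW
  req#12 t=2ms: ALLOW
  req#13 t=2ms: DENY
  req#14 t=2ms: DENY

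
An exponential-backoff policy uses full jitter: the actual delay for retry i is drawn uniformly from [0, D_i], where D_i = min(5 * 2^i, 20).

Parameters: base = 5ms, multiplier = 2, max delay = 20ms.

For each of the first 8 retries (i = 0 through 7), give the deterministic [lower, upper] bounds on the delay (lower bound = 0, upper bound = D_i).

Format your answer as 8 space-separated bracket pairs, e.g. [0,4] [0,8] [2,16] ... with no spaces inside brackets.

Answer: [0,5] [0,10] [0,20] [0,20] [0,20] [0,20] [0,20] [0,20]

Derivation:
Computing bounds per retry:
  i=0: D_i=min(5*2^0,20)=5, bounds=[0,5]
  i=1: D_i=min(5*2^1,20)=10, bounds=[0,10]
  i=2: D_i=min(5*2^2,20)=20, bounds=[0,20]
  i=3: D_i=min(5*2^3,20)=20, bounds=[0,20]
  i=4: D_i=min(5*2^4,20)=20, bounds=[0,20]
  i=5: D_i=min(5*2^5,20)=20, bounds=[0,20]
  i=6: D_i=min(5*2^6,20)=20, bounds=[0,20]
  i=7: D_i=min(5*2^7,20)=20, bounds=[0,20]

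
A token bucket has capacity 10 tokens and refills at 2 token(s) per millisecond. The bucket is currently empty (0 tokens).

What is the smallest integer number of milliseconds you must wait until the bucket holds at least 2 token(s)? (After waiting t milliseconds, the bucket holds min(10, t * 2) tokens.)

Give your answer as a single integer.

Answer: 1

Derivation:
Need t * 2 >= 2, so t >= 2/2.
Smallest integer t = ceil(2/2) = 1.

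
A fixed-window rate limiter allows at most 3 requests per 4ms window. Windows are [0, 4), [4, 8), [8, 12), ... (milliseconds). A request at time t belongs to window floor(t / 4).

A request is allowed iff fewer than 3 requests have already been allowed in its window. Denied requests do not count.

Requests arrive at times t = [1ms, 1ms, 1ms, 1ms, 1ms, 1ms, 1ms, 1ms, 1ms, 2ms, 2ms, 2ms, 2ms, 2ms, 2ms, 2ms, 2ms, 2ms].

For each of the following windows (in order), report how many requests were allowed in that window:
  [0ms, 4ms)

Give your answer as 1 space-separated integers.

Answer: 3

Derivation:
Processing requests:
  req#1 t=1ms (window 0): ALLOW
  req#2 t=1ms (window 0): ALLOW
  req#3 t=1ms (window 0): ALLOW
  req#4 t=1ms (window 0): DENY
  req#5 t=1ms (window 0): DENY
  req#6 t=1ms (window 0): DENY
  req#7 t=1ms (window 0): DENY
  req#8 t=1ms (window 0): DENY
  req#9 t=1ms (window 0): DENY
  req#10 t=2ms (window 0): DENY
  req#11 t=2ms (window 0): DENY
  req#12 t=2ms (window 0): DENY
  req#13 t=2ms (window 0): DENY
  req#14 t=2ms (window 0): DENY
  req#15 t=2ms (window 0): DENY
  req#16 t=2ms (window 0): DENY
  req#17 t=2ms (window 0): DENY
  req#18 t=2ms (window 0): DENY

Allowed counts by window: 3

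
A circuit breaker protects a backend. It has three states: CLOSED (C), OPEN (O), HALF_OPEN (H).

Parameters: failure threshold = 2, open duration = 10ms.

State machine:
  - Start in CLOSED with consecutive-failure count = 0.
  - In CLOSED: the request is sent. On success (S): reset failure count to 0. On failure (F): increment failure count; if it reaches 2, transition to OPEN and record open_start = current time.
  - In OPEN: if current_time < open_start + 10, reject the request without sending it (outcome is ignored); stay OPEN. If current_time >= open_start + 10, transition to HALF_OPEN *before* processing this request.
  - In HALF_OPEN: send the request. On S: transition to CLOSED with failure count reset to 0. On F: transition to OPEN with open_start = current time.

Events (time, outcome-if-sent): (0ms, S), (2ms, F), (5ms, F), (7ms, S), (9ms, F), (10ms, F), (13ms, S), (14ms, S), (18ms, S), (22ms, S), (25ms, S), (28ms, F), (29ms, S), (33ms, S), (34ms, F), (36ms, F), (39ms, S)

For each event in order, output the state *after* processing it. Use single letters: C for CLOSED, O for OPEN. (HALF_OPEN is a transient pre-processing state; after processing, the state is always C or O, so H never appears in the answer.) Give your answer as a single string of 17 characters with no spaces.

State after each event:
  event#1 t=0ms outcome=S: state=CLOSED
  event#2 t=2ms outcome=F: state=CLOSED
  event#3 t=5ms outcome=F: state=OPEN
  event#4 t=7ms outcome=S: state=OPEN
  event#5 t=9ms outcome=F: state=OPEN
  event#6 t=10ms outcome=F: state=OPEN
  event#7 t=13ms outcome=S: state=OPEN
  event#8 t=14ms outcome=S: state=OPEN
  event#9 t=18ms outcome=S: state=CLOSED
  event#10 t=22ms outcome=S: state=CLOSED
  event#11 t=25ms outcome=S: state=CLOSED
  event#12 t=28ms outcome=F: state=CLOSED
  event#13 t=29ms outcome=S: state=CLOSED
  event#14 t=33ms outcome=S: state=CLOSED
  event#15 t=34ms outcome=F: state=CLOSED
  event#16 t=36ms outcome=F: state=OPEN
  event#17 t=39ms outcome=S: state=OPEN

Answer: CCOOOOOOCCCCCCCOO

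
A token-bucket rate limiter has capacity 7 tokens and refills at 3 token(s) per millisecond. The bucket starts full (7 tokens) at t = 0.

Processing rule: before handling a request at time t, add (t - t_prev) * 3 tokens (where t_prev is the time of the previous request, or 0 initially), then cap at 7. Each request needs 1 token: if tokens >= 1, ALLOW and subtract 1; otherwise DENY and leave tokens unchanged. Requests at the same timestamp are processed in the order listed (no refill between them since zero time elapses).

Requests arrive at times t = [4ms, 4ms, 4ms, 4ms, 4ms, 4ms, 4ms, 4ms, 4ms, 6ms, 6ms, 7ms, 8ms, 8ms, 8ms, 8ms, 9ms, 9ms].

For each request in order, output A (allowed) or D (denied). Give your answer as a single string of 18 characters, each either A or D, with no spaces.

Simulating step by step:
  req#1 t=4ms: ALLOW
  req#2 t=4ms: ALLOW
  req#3 t=4ms: ALLOW
  req#4 t=4ms: ALLOW
  req#5 t=4ms: ALLOW
  req#6 t=4ms: ALLOW
  req#7 t=4ms: ALLOW
  req#8 t=4ms: DENY
  req#9 t=4ms: DENY
  req#10 t=6ms: ALLOW
  req#11 t=6ms: ALLOW
  req#12 t=7ms: ALLOW
  req#13 t=8ms: ALLOW
  req#14 t=8ms: ALLOW
  req#15 t=8ms: ALLOW
  req#16 t=8ms: ALLOW
  req#17 t=9ms: ALLOW
  req#18 t=9ms: ALLOW

Answer: AAAAAAADDAAAAAAAAA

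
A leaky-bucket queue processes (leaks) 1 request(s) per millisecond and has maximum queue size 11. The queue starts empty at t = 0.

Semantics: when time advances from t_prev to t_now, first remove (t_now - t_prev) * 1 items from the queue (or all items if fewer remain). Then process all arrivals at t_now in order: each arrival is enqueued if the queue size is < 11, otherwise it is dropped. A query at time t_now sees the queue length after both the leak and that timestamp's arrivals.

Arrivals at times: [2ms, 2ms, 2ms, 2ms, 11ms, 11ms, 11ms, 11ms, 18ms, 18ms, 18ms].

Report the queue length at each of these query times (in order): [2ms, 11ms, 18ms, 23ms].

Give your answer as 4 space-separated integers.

Queue lengths at query times:
  query t=2ms: backlog = 4
  query t=11ms: backlog = 4
  query t=18ms: backlog = 3
  query t=23ms: backlog = 0

Answer: 4 4 3 0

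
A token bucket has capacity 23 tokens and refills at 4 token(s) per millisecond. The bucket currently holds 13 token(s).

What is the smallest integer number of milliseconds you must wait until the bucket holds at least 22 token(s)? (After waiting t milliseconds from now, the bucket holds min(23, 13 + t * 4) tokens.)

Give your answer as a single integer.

Answer: 3

Derivation:
Need 13 + t * 4 >= 22, so t >= 9/4.
Smallest integer t = ceil(9/4) = 3.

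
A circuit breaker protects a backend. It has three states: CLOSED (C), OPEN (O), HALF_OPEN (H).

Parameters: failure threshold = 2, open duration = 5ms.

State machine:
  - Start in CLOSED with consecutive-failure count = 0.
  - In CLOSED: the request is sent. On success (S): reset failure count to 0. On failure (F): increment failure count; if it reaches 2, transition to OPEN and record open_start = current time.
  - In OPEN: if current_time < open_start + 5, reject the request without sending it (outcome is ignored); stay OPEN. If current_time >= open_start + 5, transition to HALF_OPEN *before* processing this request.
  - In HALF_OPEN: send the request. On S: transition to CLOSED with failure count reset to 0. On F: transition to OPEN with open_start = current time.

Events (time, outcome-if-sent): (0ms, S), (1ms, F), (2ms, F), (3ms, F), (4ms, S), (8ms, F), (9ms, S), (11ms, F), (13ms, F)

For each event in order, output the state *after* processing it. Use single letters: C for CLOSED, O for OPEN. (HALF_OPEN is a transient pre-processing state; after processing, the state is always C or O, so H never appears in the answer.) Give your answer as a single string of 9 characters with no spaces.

State after each event:
  event#1 t=0ms outcome=S: state=CLOSED
  event#2 t=1ms outcome=F: state=CLOSED
  event#3 t=2ms outcome=F: state=OPEN
  event#4 t=3ms outcome=F: state=OPEN
  event#5 t=4ms outcome=S: state=OPEN
  event#6 t=8ms outcome=F: state=OPEN
  event#7 t=9ms outcome=S: state=OPEN
  event#8 t=11ms outcome=F: state=OPEN
  event#9 t=13ms outcome=F: state=OPEN

Answer: CCOOOOOOO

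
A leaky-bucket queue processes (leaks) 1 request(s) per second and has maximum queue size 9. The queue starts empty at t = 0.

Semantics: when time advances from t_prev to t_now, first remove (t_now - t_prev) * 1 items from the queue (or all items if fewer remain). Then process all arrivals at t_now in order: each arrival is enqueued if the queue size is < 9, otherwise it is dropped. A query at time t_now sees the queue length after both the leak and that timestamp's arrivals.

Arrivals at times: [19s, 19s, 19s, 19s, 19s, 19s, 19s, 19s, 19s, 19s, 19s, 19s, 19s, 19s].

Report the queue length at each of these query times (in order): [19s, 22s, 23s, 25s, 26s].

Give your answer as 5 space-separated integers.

Answer: 9 6 5 3 2

Derivation:
Queue lengths at query times:
  query t=19s: backlog = 9
  query t=22s: backlog = 6
  query t=23s: backlog = 5
  query t=25s: backlog = 3
  query t=26s: backlog = 2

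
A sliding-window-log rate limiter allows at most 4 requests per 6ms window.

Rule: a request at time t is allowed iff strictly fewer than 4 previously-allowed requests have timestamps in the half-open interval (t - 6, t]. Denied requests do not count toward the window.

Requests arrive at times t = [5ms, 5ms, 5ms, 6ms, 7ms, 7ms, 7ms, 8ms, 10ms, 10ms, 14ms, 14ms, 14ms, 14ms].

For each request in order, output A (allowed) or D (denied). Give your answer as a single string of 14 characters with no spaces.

Tracking allowed requests in the window:
  req#1 t=5ms: ALLOW
  req#2 t=5ms: ALLOW
  req#3 t=5ms: ALLOW
  req#4 t=6ms: ALLOW
  req#5 t=7ms: DENY
  req#6 t=7ms: DENY
  req#7 t=7ms: DENY
  req#8 t=8ms: DENY
  req#9 t=10ms: DENY
  req#10 t=10ms: DENY
  req#11 t=14ms: ALLOW
  req#12 t=14ms: ALLOW
  req#13 t=14ms: ALLOW
  req#14 t=14ms: ALLOW

Answer: AAAADDDDDDAAAA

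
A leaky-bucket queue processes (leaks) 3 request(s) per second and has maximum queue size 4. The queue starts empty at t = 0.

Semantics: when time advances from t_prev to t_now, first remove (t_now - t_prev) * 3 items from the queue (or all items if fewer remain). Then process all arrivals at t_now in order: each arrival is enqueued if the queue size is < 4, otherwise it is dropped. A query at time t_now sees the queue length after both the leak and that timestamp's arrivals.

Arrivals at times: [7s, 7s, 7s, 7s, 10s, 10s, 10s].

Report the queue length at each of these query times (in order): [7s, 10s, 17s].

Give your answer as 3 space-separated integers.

Queue lengths at query times:
  query t=7s: backlog = 4
  query t=10s: backlog = 3
  query t=17s: backlog = 0

Answer: 4 3 0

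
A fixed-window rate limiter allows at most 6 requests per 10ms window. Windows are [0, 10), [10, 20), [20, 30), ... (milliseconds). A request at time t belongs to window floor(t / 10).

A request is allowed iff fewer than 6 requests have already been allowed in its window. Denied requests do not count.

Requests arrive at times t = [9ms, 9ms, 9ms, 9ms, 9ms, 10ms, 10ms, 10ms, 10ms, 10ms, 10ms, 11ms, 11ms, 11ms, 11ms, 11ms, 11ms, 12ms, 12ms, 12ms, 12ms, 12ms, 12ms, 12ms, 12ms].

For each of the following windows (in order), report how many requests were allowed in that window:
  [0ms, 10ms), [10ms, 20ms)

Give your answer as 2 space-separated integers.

Processing requests:
  req#1 t=9ms (window 0): ALLOW
  req#2 t=9ms (window 0): ALLOW
  req#3 t=9ms (window 0): ALLOW
  req#4 t=9ms (window 0): ALLOW
  req#5 t=9ms (window 0): ALLOW
  req#6 t=10ms (window 1): ALLOW
  req#7 t=10ms (window 1): ALLOW
  req#8 t=10ms (window 1): ALLOW
  req#9 t=10ms (window 1): ALLOW
  req#10 t=10ms (window 1): ALLOW
  req#11 t=10ms (window 1): ALLOW
  req#12 t=11ms (window 1): DENY
  req#13 t=11ms (window 1): DENY
  req#14 t=11ms (window 1): DENY
  req#15 t=11ms (window 1): DENY
  req#16 t=11ms (window 1): DENY
  req#17 t=11ms (window 1): DENY
  req#18 t=12ms (window 1): DENY
  req#19 t=12ms (window 1): DENY
  req#20 t=12ms (window 1): DENY
  req#21 t=12ms (window 1): DENY
  req#22 t=12ms (window 1): DENY
  req#23 t=12ms (window 1): DENY
  req#24 t=12ms (window 1): DENY
  req#25 t=12ms (window 1): DENY

Allowed counts by window: 5 6

Answer: 5 6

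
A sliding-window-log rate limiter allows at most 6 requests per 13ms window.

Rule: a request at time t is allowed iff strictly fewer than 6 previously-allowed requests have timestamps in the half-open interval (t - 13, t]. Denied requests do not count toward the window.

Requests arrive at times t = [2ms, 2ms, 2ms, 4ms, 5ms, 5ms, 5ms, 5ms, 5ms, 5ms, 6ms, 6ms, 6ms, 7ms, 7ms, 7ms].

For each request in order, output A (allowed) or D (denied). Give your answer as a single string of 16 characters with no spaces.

Answer: AAAAAADDDDDDDDDD

Derivation:
Tracking allowed requests in the window:
  req#1 t=2ms: ALLOW
  req#2 t=2ms: ALLOW
  req#3 t=2ms: ALLOW
  req#4 t=4ms: ALLOW
  req#5 t=5ms: ALLOW
  req#6 t=5ms: ALLOW
  req#7 t=5ms: DENY
  req#8 t=5ms: DENY
  req#9 t=5ms: DENY
  req#10 t=5ms: DENY
  req#11 t=6ms: DENY
  req#12 t=6ms: DENY
  req#13 t=6ms: DENY
  req#14 t=7ms: DENY
  req#15 t=7ms: DENY
  req#16 t=7ms: DENY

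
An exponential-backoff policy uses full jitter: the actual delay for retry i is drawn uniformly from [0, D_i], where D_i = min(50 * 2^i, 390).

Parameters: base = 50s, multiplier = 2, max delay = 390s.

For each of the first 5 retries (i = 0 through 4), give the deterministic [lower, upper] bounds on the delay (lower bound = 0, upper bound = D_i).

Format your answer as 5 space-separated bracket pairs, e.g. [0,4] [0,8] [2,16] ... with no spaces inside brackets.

Computing bounds per retry:
  i=0: D_i=min(50*2^0,390)=50, bounds=[0,50]
  i=1: D_i=min(50*2^1,390)=100, bounds=[0,100]
  i=2: D_i=min(50*2^2,390)=200, bounds=[0,200]
  i=3: D_i=min(50*2^3,390)=390, bounds=[0,390]
  i=4: D_i=min(50*2^4,390)=390, bounds=[0,390]

Answer: [0,50] [0,100] [0,200] [0,390] [0,390]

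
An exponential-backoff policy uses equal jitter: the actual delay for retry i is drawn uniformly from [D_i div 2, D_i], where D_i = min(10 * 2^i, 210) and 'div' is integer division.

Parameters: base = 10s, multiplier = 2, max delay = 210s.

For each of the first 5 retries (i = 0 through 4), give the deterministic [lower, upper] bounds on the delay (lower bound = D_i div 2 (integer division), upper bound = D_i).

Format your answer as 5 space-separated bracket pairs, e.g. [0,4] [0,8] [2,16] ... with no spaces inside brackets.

Answer: [5,10] [10,20] [20,40] [40,80] [80,160]

Derivation:
Computing bounds per retry:
  i=0: D_i=min(10*2^0,210)=10, bounds=[5,10]
  i=1: D_i=min(10*2^1,210)=20, bounds=[10,20]
  i=2: D_i=min(10*2^2,210)=40, bounds=[20,40]
  i=3: D_i=min(10*2^3,210)=80, bounds=[40,80]
  i=4: D_i=min(10*2^4,210)=160, bounds=[80,160]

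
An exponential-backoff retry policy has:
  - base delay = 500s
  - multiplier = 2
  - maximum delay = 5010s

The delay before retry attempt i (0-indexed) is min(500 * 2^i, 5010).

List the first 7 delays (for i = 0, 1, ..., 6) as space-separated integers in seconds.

Computing each delay:
  i=0: min(500*2^0, 5010) = 500
  i=1: min(500*2^1, 5010) = 1000
  i=2: min(500*2^2, 5010) = 2000
  i=3: min(500*2^3, 5010) = 4000
  i=4: min(500*2^4, 5010) = 5010
  i=5: min(500*2^5, 5010) = 5010
  i=6: min(500*2^6, 5010) = 5010

Answer: 500 1000 2000 4000 5010 5010 5010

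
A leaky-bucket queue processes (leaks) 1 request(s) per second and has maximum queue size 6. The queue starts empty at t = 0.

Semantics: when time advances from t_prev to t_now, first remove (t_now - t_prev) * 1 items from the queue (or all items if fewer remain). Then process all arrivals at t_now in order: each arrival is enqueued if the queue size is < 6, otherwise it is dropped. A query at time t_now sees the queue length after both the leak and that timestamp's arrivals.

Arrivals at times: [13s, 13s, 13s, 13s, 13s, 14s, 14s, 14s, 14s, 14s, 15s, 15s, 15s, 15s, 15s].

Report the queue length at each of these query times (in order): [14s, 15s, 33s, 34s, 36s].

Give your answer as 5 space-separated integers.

Queue lengths at query times:
  query t=14s: backlog = 6
  query t=15s: backlog = 6
  query t=33s: backlog = 0
  query t=34s: backlog = 0
  query t=36s: backlog = 0

Answer: 6 6 0 0 0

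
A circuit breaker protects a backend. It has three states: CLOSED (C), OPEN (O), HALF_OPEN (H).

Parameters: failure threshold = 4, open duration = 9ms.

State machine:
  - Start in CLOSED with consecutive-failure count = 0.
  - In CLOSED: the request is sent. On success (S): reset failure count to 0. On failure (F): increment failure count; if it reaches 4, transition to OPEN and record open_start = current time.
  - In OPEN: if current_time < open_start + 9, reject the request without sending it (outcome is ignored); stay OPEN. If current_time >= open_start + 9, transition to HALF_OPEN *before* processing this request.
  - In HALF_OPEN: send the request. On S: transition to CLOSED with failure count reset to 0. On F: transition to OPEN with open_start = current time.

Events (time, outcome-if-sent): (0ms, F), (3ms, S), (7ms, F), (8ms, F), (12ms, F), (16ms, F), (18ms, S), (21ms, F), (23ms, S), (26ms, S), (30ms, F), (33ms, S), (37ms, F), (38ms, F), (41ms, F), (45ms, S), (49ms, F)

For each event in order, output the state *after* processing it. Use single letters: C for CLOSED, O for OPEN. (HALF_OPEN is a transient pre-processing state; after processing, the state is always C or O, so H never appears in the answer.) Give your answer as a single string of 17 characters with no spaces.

State after each event:
  event#1 t=0ms outcome=F: state=CLOSED
  event#2 t=3ms outcome=S: state=CLOSED
  event#3 t=7ms outcome=F: state=CLOSED
  event#4 t=8ms outcome=F: state=CLOSED
  event#5 t=12ms outcome=F: state=CLOSED
  event#6 t=16ms outcome=F: state=OPEN
  event#7 t=18ms outcome=S: state=OPEN
  event#8 t=21ms outcome=F: state=OPEN
  event#9 t=23ms outcome=S: state=OPEN
  event#10 t=26ms outcome=S: state=CLOSED
  event#11 t=30ms outcome=F: state=CLOSED
  event#12 t=33ms outcome=S: state=CLOSED
  event#13 t=37ms outcome=F: state=CLOSED
  event#14 t=38ms outcome=F: state=CLOSED
  event#15 t=41ms outcome=F: state=CLOSED
  event#16 t=45ms outcome=S: state=CLOSED
  event#17 t=49ms outcome=F: state=CLOSED

Answer: CCCCCOOOOCCCCCCCC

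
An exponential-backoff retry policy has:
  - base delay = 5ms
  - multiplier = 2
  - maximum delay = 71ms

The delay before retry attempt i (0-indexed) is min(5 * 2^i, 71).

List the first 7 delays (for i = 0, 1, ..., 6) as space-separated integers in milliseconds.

Answer: 5 10 20 40 71 71 71

Derivation:
Computing each delay:
  i=0: min(5*2^0, 71) = 5
  i=1: min(5*2^1, 71) = 10
  i=2: min(5*2^2, 71) = 20
  i=3: min(5*2^3, 71) = 40
  i=4: min(5*2^4, 71) = 71
  i=5: min(5*2^5, 71) = 71
  i=6: min(5*2^6, 71) = 71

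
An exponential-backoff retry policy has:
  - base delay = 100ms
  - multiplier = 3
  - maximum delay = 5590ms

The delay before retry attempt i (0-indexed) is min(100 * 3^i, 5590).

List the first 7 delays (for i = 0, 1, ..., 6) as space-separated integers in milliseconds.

Answer: 100 300 900 2700 5590 5590 5590

Derivation:
Computing each delay:
  i=0: min(100*3^0, 5590) = 100
  i=1: min(100*3^1, 5590) = 300
  i=2: min(100*3^2, 5590) = 900
  i=3: min(100*3^3, 5590) = 2700
  i=4: min(100*3^4, 5590) = 5590
  i=5: min(100*3^5, 5590) = 5590
  i=6: min(100*3^6, 5590) = 5590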